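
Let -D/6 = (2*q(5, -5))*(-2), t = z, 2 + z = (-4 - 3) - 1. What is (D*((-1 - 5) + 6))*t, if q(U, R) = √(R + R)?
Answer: 0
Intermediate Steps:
z = -10 (z = -2 + ((-4 - 3) - 1) = -2 + (-7 - 1) = -2 - 8 = -10)
t = -10
q(U, R) = √2*√R (q(U, R) = √(2*R) = √2*√R)
D = 24*I*√10 (D = -6*2*(√2*√(-5))*(-2) = -6*2*(√2*(I*√5))*(-2) = -6*2*(I*√10)*(-2) = -6*2*I*√10*(-2) = -(-24)*I*√10 = 24*I*√10 ≈ 75.895*I)
(D*((-1 - 5) + 6))*t = ((24*I*√10)*((-1 - 5) + 6))*(-10) = ((24*I*√10)*(-6 + 6))*(-10) = ((24*I*√10)*0)*(-10) = 0*(-10) = 0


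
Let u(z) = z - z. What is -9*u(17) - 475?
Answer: -475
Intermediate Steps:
u(z) = 0
-9*u(17) - 475 = -9*0 - 475 = 0 - 475 = -475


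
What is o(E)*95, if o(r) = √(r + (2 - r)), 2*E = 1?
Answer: 95*√2 ≈ 134.35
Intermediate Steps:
E = ½ (E = (½)*1 = ½ ≈ 0.50000)
o(r) = √2
o(E)*95 = √2*95 = 95*√2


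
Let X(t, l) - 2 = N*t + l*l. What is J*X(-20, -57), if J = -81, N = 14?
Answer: -240651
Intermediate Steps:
X(t, l) = 2 + l**2 + 14*t (X(t, l) = 2 + (14*t + l*l) = 2 + (14*t + l**2) = 2 + (l**2 + 14*t) = 2 + l**2 + 14*t)
J*X(-20, -57) = -81*(2 + (-57)**2 + 14*(-20)) = -81*(2 + 3249 - 280) = -81*2971 = -240651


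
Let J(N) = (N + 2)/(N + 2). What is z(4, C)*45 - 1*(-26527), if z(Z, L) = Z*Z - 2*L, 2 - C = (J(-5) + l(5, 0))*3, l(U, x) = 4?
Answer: 28417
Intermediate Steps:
J(N) = 1 (J(N) = (2 + N)/(2 + N) = 1)
C = -13 (C = 2 - (1 + 4)*3 = 2 - 5*3 = 2 - 1*15 = 2 - 15 = -13)
z(Z, L) = Z**2 - 2*L
z(4, C)*45 - 1*(-26527) = (4**2 - 2*(-13))*45 - 1*(-26527) = (16 + 26)*45 + 26527 = 42*45 + 26527 = 1890 + 26527 = 28417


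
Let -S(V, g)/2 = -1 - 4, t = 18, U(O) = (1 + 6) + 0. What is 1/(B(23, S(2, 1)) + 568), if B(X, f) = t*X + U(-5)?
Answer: 1/989 ≈ 0.0010111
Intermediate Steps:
U(O) = 7 (U(O) = 7 + 0 = 7)
S(V, g) = 10 (S(V, g) = -2*(-1 - 4) = -2*(-5) = 10)
B(X, f) = 7 + 18*X (B(X, f) = 18*X + 7 = 7 + 18*X)
1/(B(23, S(2, 1)) + 568) = 1/((7 + 18*23) + 568) = 1/((7 + 414) + 568) = 1/(421 + 568) = 1/989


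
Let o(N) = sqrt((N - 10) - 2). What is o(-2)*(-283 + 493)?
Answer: 210*I*sqrt(14) ≈ 785.75*I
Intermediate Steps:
o(N) = sqrt(-12 + N) (o(N) = sqrt((-10 + N) - 2) = sqrt(-12 + N))
o(-2)*(-283 + 493) = sqrt(-12 - 2)*(-283 + 493) = sqrt(-14)*210 = (I*sqrt(14))*210 = 210*I*sqrt(14)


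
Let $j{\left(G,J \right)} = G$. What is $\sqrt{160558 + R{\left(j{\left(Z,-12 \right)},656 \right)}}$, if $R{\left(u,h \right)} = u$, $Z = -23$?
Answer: $\sqrt{160535} \approx 400.67$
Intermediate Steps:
$\sqrt{160558 + R{\left(j{\left(Z,-12 \right)},656 \right)}} = \sqrt{160558 - 23} = \sqrt{160535}$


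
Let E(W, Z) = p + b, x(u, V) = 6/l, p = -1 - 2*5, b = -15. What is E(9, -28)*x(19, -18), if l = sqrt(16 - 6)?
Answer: -78*sqrt(10)/5 ≈ -49.332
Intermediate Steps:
p = -11 (p = -1 - 10 = -11)
l = sqrt(10) ≈ 3.1623
x(u, V) = 3*sqrt(10)/5 (x(u, V) = 6/(sqrt(10)) = 6*(sqrt(10)/10) = 3*sqrt(10)/5)
E(W, Z) = -26 (E(W, Z) = -11 - 15 = -26)
E(9, -28)*x(19, -18) = -78*sqrt(10)/5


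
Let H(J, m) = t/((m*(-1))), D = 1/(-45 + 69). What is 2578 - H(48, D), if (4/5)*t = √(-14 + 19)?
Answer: 2578 + 30*√5 ≈ 2645.1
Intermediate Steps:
D = 1/24 ≈ 0.041667
t = 5*√5/4 (t = 5*√(-14 + 19)/4 = 5*√5/4 ≈ 2.7951)
H(J, m) = -5*√5/(4*m) (H(J, m) = (5*√5/4)/((m*(-1))) = (5*√5/4)/((-m)) = (5*√5/4)*(-1/m) = -5*√5/(4*m))
2578 - H(48, D) = 2578 - (-5)*√5/(4*1/24) = 2578 - (-5)*√5*24/4 = 2578 - (-30)*√5 = 2578 + 30*√5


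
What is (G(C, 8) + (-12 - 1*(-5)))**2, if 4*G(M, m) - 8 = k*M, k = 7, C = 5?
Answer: 225/16 ≈ 14.063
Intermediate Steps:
G(M, m) = 2 + 7*M/4 (G(M, m) = 2 + (7*M)/4 = 2 + 7*M/4)
(G(C, 8) + (-12 - 1*(-5)))**2 = ((2 + (7/4)*5) + (-12 - 1*(-5)))**2 = ((2 + 35/4) + (-12 + 5))**2 = (43/4 - 7)**2 = (15/4)**2 = 225/16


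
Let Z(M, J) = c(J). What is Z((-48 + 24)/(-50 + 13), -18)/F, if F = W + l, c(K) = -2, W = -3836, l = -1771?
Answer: 2/5607 ≈ 0.00035670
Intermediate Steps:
Z(M, J) = -2
F = -5607 (F = -3836 - 1771 = -5607)
Z((-48 + 24)/(-50 + 13), -18)/F = -2/(-5607) = -2*(-1/5607) = 2/5607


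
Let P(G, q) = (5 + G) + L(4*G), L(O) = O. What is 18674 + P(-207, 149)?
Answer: 17644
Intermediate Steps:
P(G, q) = 5 + 5*G (P(G, q) = (5 + G) + 4*G = 5 + 5*G)
18674 + P(-207, 149) = 18674 + (5 + 5*(-207)) = 18674 + (5 - 1035) = 18674 - 1030 = 17644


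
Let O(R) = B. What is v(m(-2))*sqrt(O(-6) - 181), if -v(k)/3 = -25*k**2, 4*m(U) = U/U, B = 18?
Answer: 75*I*sqrt(163)/16 ≈ 59.846*I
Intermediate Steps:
m(U) = 1/4 (m(U) = (U/U)/4 = (1/4)*1 = 1/4)
v(k) = 75*k**2 (v(k) = -(-75)*k**2 = 75*k**2)
O(R) = 18
v(m(-2))*sqrt(O(-6) - 181) = (75*(1/4)**2)*sqrt(18 - 181) = (75*(1/16))*sqrt(-163) = 75*(I*sqrt(163))/16 = 75*I*sqrt(163)/16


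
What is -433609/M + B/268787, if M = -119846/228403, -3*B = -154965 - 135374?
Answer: 79860090088439941/96639140406 ≈ 8.2637e+5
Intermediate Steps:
B = 290339/3 (B = -(-154965 - 135374)/3 = -⅓*(-290339) = 290339/3 ≈ 96780.)
M = -119846/228403 (M = -119846*1/228403 = -119846/228403 ≈ -0.52471)
-433609/M + B/268787 = -433609/(-119846/228403) + (290339/3)/268787 = -433609*(-228403/119846) + (290339/3)*(1/268787) = 99037596427/119846 + 290339/806361 = 79860090088439941/96639140406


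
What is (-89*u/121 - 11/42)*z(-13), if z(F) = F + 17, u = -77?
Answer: 52090/231 ≈ 225.50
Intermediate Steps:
z(F) = 17 + F
(-89*u/121 - 11/42)*z(-13) = (-89/(121/(-77)) - 11/42)*(17 - 13) = (-89/(121*(-1/77)) - 11*1/42)*4 = (-89/(-11/7) - 11/42)*4 = (-89*(-7/11) - 11/42)*4 = (623/11 - 11/42)*4 = (26045/462)*4 = 52090/231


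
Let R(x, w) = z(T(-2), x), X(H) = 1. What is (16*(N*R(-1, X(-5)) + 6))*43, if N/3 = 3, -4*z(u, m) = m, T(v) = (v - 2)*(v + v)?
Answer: 5676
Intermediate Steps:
T(v) = 2*v*(-2 + v) (T(v) = (-2 + v)*(2*v) = 2*v*(-2 + v))
z(u, m) = -m/4
R(x, w) = -x/4
N = 9 (N = 3*3 = 9)
(16*(N*R(-1, X(-5)) + 6))*43 = (16*(9*(-¼*(-1)) + 6))*43 = (16*(9*(¼) + 6))*43 = (16*(9/4 + 6))*43 = (16*(33/4))*43 = 132*43 = 5676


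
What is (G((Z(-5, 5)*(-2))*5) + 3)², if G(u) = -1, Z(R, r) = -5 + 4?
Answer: 4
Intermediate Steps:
Z(R, r) = -1
(G((Z(-5, 5)*(-2))*5) + 3)² = (-1 + 3)² = 2² = 4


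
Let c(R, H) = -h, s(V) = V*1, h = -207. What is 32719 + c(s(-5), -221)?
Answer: 32926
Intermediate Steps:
s(V) = V
c(R, H) = 207 (c(R, H) = -1*(-207) = 207)
32719 + c(s(-5), -221) = 32719 + 207 = 32926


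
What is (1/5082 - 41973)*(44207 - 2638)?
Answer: -806086340515/462 ≈ -1.7448e+9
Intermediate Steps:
(1/5082 - 41973)*(44207 - 2638) = (1/5082 - 41973)*41569 = -213306785/5082*41569 = -806086340515/462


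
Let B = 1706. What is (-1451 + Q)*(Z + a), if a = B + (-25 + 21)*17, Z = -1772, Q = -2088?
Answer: 474226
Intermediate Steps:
a = 1638 (a = 1706 + (-25 + 21)*17 = 1706 - 4*17 = 1706 - 68 = 1638)
(-1451 + Q)*(Z + a) = (-1451 - 2088)*(-1772 + 1638) = -3539*(-134) = 474226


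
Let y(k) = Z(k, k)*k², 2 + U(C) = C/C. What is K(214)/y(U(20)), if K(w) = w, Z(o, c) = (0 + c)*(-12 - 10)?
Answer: 107/11 ≈ 9.7273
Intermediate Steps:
Z(o, c) = -22*c (Z(o, c) = c*(-22) = -22*c)
U(C) = -1 (U(C) = -2 + C/C = -2 + 1 = -1)
y(k) = -22*k³ (y(k) = (-22*k)*k² = -22*k³)
K(214)/y(U(20)) = 214/((-22*(-1)³)) = 214/((-22*(-1))) = 214/22 = 214*(1/22) = 107/11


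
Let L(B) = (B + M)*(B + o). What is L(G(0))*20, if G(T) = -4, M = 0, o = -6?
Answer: 800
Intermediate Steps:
L(B) = B*(-6 + B) (L(B) = (B + 0)*(B - 6) = B*(-6 + B))
L(G(0))*20 = -4*(-6 - 4)*20 = -4*(-10)*20 = 40*20 = 800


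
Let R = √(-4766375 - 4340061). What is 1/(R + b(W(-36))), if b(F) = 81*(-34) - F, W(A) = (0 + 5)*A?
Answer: -1287/7865956 - 31*I*√2369/7865956 ≈ -0.00016362 - 0.00019182*I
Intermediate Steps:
W(A) = 5*A
R = 62*I*√2369 (R = √(-9106436) = 62*I*√2369 ≈ 3017.7*I)
b(F) = -2754 - F
1/(R + b(W(-36))) = 1/(62*I*√2369 + (-2754 - 5*(-36))) = 1/(62*I*√2369 + (-2754 - 1*(-180))) = 1/(62*I*√2369 + (-2754 + 180)) = 1/(62*I*√2369 - 2574) = 1/(-2574 + 62*I*√2369)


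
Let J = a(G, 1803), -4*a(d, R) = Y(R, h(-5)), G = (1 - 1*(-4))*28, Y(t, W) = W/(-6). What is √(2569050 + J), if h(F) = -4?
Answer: √92485794/6 ≈ 1602.8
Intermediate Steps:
Y(t, W) = -W/6 (Y(t, W) = W*(-⅙) = -W/6)
G = 140 (G = (1 + 4)*28 = 5*28 = 140)
a(d, R) = -⅙ (a(d, R) = -(-1)*(-4)/24 = -¼*⅔ = -⅙)
J = -⅙ ≈ -0.16667
√(2569050 + J) = √(2569050 - ⅙) = √(15414299/6) = √92485794/6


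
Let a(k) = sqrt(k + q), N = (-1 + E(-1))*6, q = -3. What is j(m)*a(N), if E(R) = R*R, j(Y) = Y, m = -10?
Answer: -10*I*sqrt(3) ≈ -17.32*I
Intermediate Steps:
E(R) = R**2
N = 0 (N = (-1 + (-1)**2)*6 = (-1 + 1)*6 = 0*6 = 0)
a(k) = sqrt(-3 + k) (a(k) = sqrt(k - 3) = sqrt(-3 + k))
j(m)*a(N) = -10*sqrt(-3 + 0) = -10*I*sqrt(3)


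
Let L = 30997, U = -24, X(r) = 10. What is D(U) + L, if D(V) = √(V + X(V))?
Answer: 30997 + I*√14 ≈ 30997.0 + 3.7417*I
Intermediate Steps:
D(V) = √(10 + V) (D(V) = √(V + 10) = √(10 + V))
D(U) + L = √(10 - 24) + 30997 = √(-14) + 30997 = I*√14 + 30997 = 30997 + I*√14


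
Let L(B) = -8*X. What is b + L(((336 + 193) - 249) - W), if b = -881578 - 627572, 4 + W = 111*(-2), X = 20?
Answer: -1509310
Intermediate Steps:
W = -226 (W = -4 + 111*(-2) = -4 - 222 = -226)
L(B) = -160 (L(B) = -8*20 = -160)
b = -1509150
b + L(((336 + 193) - 249) - W) = -1509150 - 160 = -1509310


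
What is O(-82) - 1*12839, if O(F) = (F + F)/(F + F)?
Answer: -12838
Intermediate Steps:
O(F) = 1 (O(F) = (2*F)/((2*F)) = (2*F)*(1/(2*F)) = 1)
O(-82) - 1*12839 = 1 - 1*12839 = 1 - 12839 = -12838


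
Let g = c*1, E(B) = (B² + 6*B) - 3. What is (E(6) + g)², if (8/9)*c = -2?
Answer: 71289/16 ≈ 4455.6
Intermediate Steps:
c = -9/4 (c = (9/8)*(-2) = -9/4 ≈ -2.2500)
E(B) = -3 + B² + 6*B
g = -9/4 (g = -9/4*1 = -9/4 ≈ -2.2500)
(E(6) + g)² = ((-3 + 6² + 6*6) - 9/4)² = ((-3 + 36 + 36) - 9/4)² = (69 - 9/4)² = (267/4)² = 71289/16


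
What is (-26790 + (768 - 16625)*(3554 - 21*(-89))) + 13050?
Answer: -86006251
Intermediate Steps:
(-26790 + (768 - 16625)*(3554 - 21*(-89))) + 13050 = (-26790 - 15857*(3554 + 1869)) + 13050 = (-26790 - 15857*5423) + 13050 = (-26790 - 85992511) + 13050 = -86019301 + 13050 = -86006251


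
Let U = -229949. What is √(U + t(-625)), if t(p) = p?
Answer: I*√230574 ≈ 480.18*I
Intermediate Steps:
√(U + t(-625)) = √(-229949 - 625) = √(-230574) = I*√230574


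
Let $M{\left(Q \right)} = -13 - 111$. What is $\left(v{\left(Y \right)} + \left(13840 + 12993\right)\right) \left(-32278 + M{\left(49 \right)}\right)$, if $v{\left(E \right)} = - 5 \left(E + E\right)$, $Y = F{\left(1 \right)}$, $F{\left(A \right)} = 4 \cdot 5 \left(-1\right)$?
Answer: $-875923266$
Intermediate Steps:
$F{\left(A \right)} = -20$ ($F{\left(A \right)} = 20 \left(-1\right) = -20$)
$Y = -20$
$v{\left(E \right)} = - 10 E$ ($v{\left(E \right)} = - 5 \cdot 2 E = - 10 E$)
$M{\left(Q \right)} = -124$ ($M{\left(Q \right)} = -13 - 111 = -124$)
$\left(v{\left(Y \right)} + \left(13840 + 12993\right)\right) \left(-32278 + M{\left(49 \right)}\right) = \left(\left(-10\right) \left(-20\right) + \left(13840 + 12993\right)\right) \left(-32278 - 124\right) = \left(200 + 26833\right) \left(-32402\right) = 27033 \left(-32402\right) = -875923266$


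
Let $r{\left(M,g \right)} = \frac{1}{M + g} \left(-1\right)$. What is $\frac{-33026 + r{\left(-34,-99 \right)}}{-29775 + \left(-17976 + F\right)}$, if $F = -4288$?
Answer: $\frac{4392457}{6921187} \approx 0.63464$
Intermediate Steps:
$r{\left(M,g \right)} = - \frac{1}{M + g}$
$\frac{-33026 + r{\left(-34,-99 \right)}}{-29775 + \left(-17976 + F\right)} = \frac{-33026 - \frac{1}{-34 - 99}}{-29775 - 22264} = \frac{-33026 - \frac{1}{-133}}{-29775 - 22264} = \frac{-33026 - - \frac{1}{133}}{-52039} = \left(-33026 + \frac{1}{133}\right) \left(- \frac{1}{52039}\right) = \left(- \frac{4392457}{133}\right) \left(- \frac{1}{52039}\right) = \frac{4392457}{6921187}$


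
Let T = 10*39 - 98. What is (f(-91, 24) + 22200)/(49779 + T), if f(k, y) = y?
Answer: 22224/50071 ≈ 0.44385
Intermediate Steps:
T = 292 (T = 390 - 98 = 292)
(f(-91, 24) + 22200)/(49779 + T) = (24 + 22200)/(49779 + 292) = 22224/50071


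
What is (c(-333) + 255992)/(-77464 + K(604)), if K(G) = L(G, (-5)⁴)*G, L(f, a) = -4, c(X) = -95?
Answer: -255897/79880 ≈ -3.2035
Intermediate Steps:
K(G) = -4*G
(c(-333) + 255992)/(-77464 + K(604)) = (-95 + 255992)/(-77464 - 4*604) = 255897/(-77464 - 2416) = 255897/(-79880) = 255897*(-1/79880) = -255897/79880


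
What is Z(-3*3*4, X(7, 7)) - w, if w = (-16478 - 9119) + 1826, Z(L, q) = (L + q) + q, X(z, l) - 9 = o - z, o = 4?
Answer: 23747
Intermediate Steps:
X(z, l) = 13 - z (X(z, l) = 9 + (4 - z) = 13 - z)
Z(L, q) = L + 2*q
w = -23771 (w = -25597 + 1826 = -23771)
Z(-3*3*4, X(7, 7)) - w = (-3*3*4 + 2*(13 - 1*7)) - 1*(-23771) = (-9*4 + 2*(13 - 7)) + 23771 = (-36 + 2*6) + 23771 = (-36 + 12) + 23771 = -24 + 23771 = 23747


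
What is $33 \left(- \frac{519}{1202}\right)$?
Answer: $- \frac{17127}{1202} \approx -14.249$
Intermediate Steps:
$33 \left(- \frac{519}{1202}\right) = - \frac{17127}{1202}$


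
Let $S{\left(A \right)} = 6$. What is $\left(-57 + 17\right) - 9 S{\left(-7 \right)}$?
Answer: $-94$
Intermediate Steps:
$\left(-57 + 17\right) - 9 S{\left(-7 \right)} = \left(-57 + 17\right) - 54 = -40 - 54 = -94$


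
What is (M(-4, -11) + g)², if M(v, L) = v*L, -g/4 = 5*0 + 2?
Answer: 1296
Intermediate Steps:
g = -8 (g = -4*(5*0 + 2) = -4*(0 + 2) = -4*2 = -8)
M(v, L) = L*v
(M(-4, -11) + g)² = (-11*(-4) - 8)² = (44 - 8)² = 36² = 1296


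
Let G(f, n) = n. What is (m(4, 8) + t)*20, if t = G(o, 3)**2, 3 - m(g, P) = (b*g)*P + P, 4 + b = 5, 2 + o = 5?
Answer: -560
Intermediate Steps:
o = 3 (o = -2 + 5 = 3)
b = 1 (b = -4 + 5 = 1)
m(g, P) = 3 - P - P*g (m(g, P) = 3 - ((1*g)*P + P) = 3 - (g*P + P) = 3 - (P*g + P) = 3 - (P + P*g) = 3 + (-P - P*g) = 3 - P - P*g)
t = 9 (t = 3**2 = 9)
(m(4, 8) + t)*20 = ((3 - 1*8 - 1*8*4) + 9)*20 = ((3 - 8 - 32) + 9)*20 = (-37 + 9)*20 = -28*20 = -560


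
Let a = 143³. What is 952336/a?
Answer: 86576/265837 ≈ 0.32567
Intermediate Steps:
a = 2924207
952336/a = 952336/2924207 = 952336*(1/2924207) = 86576/265837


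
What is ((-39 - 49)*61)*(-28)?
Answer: 150304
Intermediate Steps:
((-39 - 49)*61)*(-28) = -88*61*(-28) = -5368*(-28) = 150304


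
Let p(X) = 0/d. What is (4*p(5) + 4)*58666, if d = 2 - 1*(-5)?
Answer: 234664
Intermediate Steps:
d = 7 (d = 2 + 5 = 7)
p(X) = 0 (p(X) = 0/7 = 0*(⅐) = 0)
(4*p(5) + 4)*58666 = (4*0 + 4)*58666 = (0 + 4)*58666 = 4*58666 = 234664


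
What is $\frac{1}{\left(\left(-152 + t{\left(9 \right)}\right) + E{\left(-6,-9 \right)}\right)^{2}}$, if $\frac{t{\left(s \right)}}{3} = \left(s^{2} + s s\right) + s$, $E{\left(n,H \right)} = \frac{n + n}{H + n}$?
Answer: $\frac{25}{3272481} \approx 7.6395 \cdot 10^{-6}$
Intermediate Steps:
$E{\left(n,H \right)} = \frac{2 n}{H + n}$
$t{\left(s \right)} = 3 s + 6 s^{2}$ ($t{\left(s \right)} = 3 \left(\left(s^{2} + s s\right) + s\right) = 3 \left(\left(s^{2} + s^{2}\right) + s\right) = 3 \left(2 s^{2} + s\right) = 3 \left(s + 2 s^{2}\right) = 3 s + 6 s^{2}$)
$\frac{1}{\left(\left(-152 + t{\left(9 \right)}\right) + E{\left(-6,-9 \right)}\right)^{2}} = \frac{1}{\left(\left(-152 + 3 \cdot 9 \left(1 + 2 \cdot 9\right)\right) + 2 \left(-6\right) \frac{1}{-9 - 6}\right)^{2}} = \frac{1}{\left(\left(-152 + 3 \cdot 9 \left(1 + 18\right)\right) + 2 \left(-6\right) \frac{1}{-15}\right)^{2}} = \frac{1}{\left(\left(-152 + 3 \cdot 9 \cdot 19\right) + 2 \left(-6\right) \left(- \frac{1}{15}\right)\right)^{2}} = \frac{1}{\left(\left(-152 + 513\right) + \frac{4}{5}\right)^{2}} = \frac{1}{\left(361 + \frac{4}{5}\right)^{2}} = \frac{1}{\left(\frac{1809}{5}\right)^{2}} = \frac{1}{\frac{3272481}{25}} = \frac{25}{3272481}$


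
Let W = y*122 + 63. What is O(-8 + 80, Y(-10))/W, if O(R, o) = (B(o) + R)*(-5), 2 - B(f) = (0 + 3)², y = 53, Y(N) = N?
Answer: -325/6529 ≈ -0.049778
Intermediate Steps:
B(f) = -7 (B(f) = 2 - (0 + 3)² = 2 - 1*3² = 2 - 1*9 = 2 - 9 = -7)
O(R, o) = 35 - 5*R (O(R, o) = (-7 + R)*(-5) = 35 - 5*R)
W = 6529 (W = 53*122 + 63 = 6466 + 63 = 6529)
O(-8 + 80, Y(-10))/W = (35 - 5*(-8 + 80))/6529 = (35 - 5*72)*(1/6529) = (35 - 360)*(1/6529) = -325*1/6529 = -325/6529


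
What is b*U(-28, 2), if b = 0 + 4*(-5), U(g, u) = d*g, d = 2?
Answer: 1120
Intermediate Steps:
U(g, u) = 2*g
b = -20 (b = 0 - 20 = -20)
b*U(-28, 2) = -40*(-28) = -20*(-56) = 1120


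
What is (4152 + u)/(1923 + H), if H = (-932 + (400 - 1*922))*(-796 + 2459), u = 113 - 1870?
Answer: -2395/2416079 ≈ -0.00099128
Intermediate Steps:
u = -1757
H = -2418002 (H = (-932 + (400 - 922))*1663 = (-932 - 522)*1663 = -1454*1663 = -2418002)
(4152 + u)/(1923 + H) = (4152 - 1757)/(1923 - 2418002) = 2395/(-2416079) = 2395*(-1/2416079) = -2395/2416079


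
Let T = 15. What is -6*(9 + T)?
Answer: -144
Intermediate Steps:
-6*(9 + T) = -6*(9 + 15) = -6*24 = -144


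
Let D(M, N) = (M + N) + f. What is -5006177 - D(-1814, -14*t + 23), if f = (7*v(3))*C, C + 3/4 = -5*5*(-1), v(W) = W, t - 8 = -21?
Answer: -20020309/4 ≈ -5.0051e+6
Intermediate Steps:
t = -13 (t = 8 - 21 = -13)
C = 97/4 (C = -3/4 - 5*5*(-1) = -3/4 - 25*(-1) = -3/4 + 25 = 97/4 ≈ 24.250)
f = 2037/4 (f = (7*3)*(97/4) = 21*(97/4) = 2037/4 ≈ 509.25)
D(M, N) = 2037/4 + M + N (D(M, N) = (M + N) + 2037/4 = 2037/4 + M + N)
-5006177 - D(-1814, -14*t + 23) = -5006177 - (2037/4 - 1814 + (-14*(-13) + 23)) = -5006177 - (2037/4 - 1814 + (182 + 23)) = -5006177 - (2037/4 - 1814 + 205) = -5006177 - 1*(-4399/4) = -5006177 + 4399/4 = -20020309/4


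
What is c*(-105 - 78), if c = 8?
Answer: -1464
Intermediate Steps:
c*(-105 - 78) = 8*(-105 - 78) = 8*(-183) = -1464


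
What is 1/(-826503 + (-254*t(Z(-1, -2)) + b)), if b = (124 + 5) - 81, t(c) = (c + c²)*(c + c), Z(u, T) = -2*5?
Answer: -1/369255 ≈ -2.7082e-6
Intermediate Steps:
Z(u, T) = -10
t(c) = 2*c*(c + c²) (t(c) = (c + c²)*(2*c) = 2*c*(c + c²))
b = 48 (b = 129 - 81 = 48)
1/(-826503 + (-254*t(Z(-1, -2)) + b)) = 1/(-826503 + (-508*(-10)²*(1 - 10) + 48)) = 1/(-826503 + (-508*100*(-9) + 48)) = 1/(-826503 + (-254*(-1800) + 48)) = 1/(-826503 + (457200 + 48)) = 1/(-826503 + 457248) = 1/(-369255) = -1/369255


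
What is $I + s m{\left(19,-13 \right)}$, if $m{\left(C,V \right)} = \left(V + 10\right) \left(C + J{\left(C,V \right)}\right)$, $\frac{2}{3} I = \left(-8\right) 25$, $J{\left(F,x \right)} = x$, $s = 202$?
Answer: $-3936$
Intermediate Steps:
$I = -300$ ($I = \frac{3 \left(\left(-8\right) 25\right)}{2} = \frac{3}{2} \left(-200\right) = -300$)
$m{\left(C,V \right)} = \left(10 + V\right) \left(C + V\right)$ ($m{\left(C,V \right)} = \left(V + 10\right) \left(C + V\right) = \left(10 + V\right) \left(C + V\right)$)
$I + s m{\left(19,-13 \right)} = -300 + 202 \left(\left(-13\right)^{2} + 10 \cdot 19 + 10 \left(-13\right) + 19 \left(-13\right)\right) = -300 + 202 \left(169 + 190 - 130 - 247\right) = -300 + 202 \left(-18\right) = -300 - 3636 = -3936$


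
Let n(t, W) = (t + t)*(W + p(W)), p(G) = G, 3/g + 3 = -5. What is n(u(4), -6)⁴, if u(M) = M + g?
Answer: 57289761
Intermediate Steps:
g = -3/8 (g = 3/(-3 - 5) = 3/(-8) = 3*(-⅛) = -3/8 ≈ -0.37500)
u(M) = -3/8 + M (u(M) = M - 3/8 = -3/8 + M)
n(t, W) = 4*W*t (n(t, W) = (t + t)*(W + W) = (2*t)*(2*W) = 4*W*t)
n(u(4), -6)⁴ = (4*(-6)*(-3/8 + 4))⁴ = (4*(-6)*(29/8))⁴ = (-87)⁴ = 57289761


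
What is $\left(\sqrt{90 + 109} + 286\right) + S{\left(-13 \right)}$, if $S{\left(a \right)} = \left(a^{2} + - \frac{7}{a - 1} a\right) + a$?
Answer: $\frac{871}{2} + \sqrt{199} \approx 449.61$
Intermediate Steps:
$S{\left(a \right)} = a + a^{2} - \frac{7 a}{-1 + a}$ ($S{\left(a \right)} = \left(a^{2} + - \frac{7}{a - 1} a\right) + a = \left(a^{2} + - \frac{7}{-1 + a} a\right) + a = \left(a^{2} - \frac{7 a}{-1 + a}\right) + a = a + a^{2} - \frac{7 a}{-1 + a}$)
$\left(\sqrt{90 + 109} + 286\right) + S{\left(-13 \right)} = \left(\sqrt{90 + 109} + 286\right) - \frac{13 \left(-8 + \left(-13\right)^{2}\right)}{-1 - 13} = \left(\sqrt{199} + 286\right) - \frac{13 \left(-8 + 169\right)}{-14} = \left(286 + \sqrt{199}\right) - \left(- \frac{13}{14}\right) 161 = \left(286 + \sqrt{199}\right) + \frac{299}{2} = \frac{871}{2} + \sqrt{199}$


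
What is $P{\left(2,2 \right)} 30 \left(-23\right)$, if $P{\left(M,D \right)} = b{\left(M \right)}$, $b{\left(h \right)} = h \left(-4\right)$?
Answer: $5520$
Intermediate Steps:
$b{\left(h \right)} = - 4 h$
$P{\left(M,D \right)} = - 4 M$
$P{\left(2,2 \right)} 30 \left(-23\right) = \left(-4\right) 2 \cdot 30 \left(-23\right) = \left(-8\right) 30 \left(-23\right) = \left(-240\right) \left(-23\right) = 5520$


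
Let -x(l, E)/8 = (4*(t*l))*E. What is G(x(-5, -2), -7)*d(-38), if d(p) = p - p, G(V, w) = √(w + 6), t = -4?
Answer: 0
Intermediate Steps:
x(l, E) = 128*E*l (x(l, E) = -8*4*(-4*l)*E = -8*(-16*l)*E = -(-128)*E*l = 128*E*l)
G(V, w) = √(6 + w)
d(p) = 0
G(x(-5, -2), -7)*d(-38) = √(6 - 7)*0 = √(-1)*0 = I*0 = 0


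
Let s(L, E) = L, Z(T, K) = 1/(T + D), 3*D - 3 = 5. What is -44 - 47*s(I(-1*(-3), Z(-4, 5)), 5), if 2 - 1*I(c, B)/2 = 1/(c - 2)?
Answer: -138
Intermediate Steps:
D = 8/3 (D = 1 + (⅓)*5 = 1 + 5/3 = 8/3 ≈ 2.6667)
Z(T, K) = 1/(8/3 + T) (Z(T, K) = 1/(T + 8/3) = 1/(8/3 + T))
I(c, B) = 4 - 2/(-2 + c) (I(c, B) = 4 - 2/(c - 2) = 4 - 2/(-2 + c))
-44 - 47*s(I(-1*(-3), Z(-4, 5)), 5) = -44 - 94*(-5 + 2*(-1*(-3)))/(-2 - 1*(-3)) = -44 - 94*(-5 + 2*3)/(-2 + 3) = -44 - 94*(-5 + 6)/1 = -44 - 94 = -138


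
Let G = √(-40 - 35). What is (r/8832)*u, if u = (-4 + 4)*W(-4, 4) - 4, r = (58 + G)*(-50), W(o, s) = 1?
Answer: 725/552 + 125*I*√3/1104 ≈ 1.3134 + 0.19611*I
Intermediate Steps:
G = 5*I*√3 (G = √(-75) = 5*I*√3 ≈ 8.6602*I)
r = -2900 - 250*I*√3 (r = (58 + 5*I*√3)*(-50) = -2900 - 250*I*√3 ≈ -2900.0 - 433.01*I)
u = -4 (u = (-4 + 4)*1 - 4 = 0*1 - 4 = 0 - 4 = -4)
(r/8832)*u = ((-2900 - 250*I*√3)/8832)*(-4) = ((-2900 - 250*I*√3)*(1/8832))*(-4) = (-725/2208 - 125*I*√3/4416)*(-4) = 725/552 + 125*I*√3/1104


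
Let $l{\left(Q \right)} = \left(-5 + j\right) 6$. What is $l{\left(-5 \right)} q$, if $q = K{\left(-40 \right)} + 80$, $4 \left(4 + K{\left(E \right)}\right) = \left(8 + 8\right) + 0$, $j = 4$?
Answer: $-480$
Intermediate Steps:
$l{\left(Q \right)} = -6$ ($l{\left(Q \right)} = \left(-5 + 4\right) 6 = \left(-1\right) 6 = -6$)
$K{\left(E \right)} = 0$ ($K{\left(E \right)} = -4 + \frac{\left(8 + 8\right) + 0}{4} = -4 + \frac{16 + 0}{4} = -4 + \frac{1}{4} \cdot 16 = -4 + 4 = 0$)
$q = 80$ ($q = 0 + 80 = 80$)
$l{\left(-5 \right)} q = \left(-6\right) 80 = -480$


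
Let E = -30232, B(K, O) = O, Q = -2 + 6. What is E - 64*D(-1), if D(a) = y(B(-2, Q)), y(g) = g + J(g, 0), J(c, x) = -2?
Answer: -30360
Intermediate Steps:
Q = 4
y(g) = -2 + g (y(g) = g - 2 = -2 + g)
D(a) = 2 (D(a) = -2 + 4 = 2)
E - 64*D(-1) = -30232 - 64*2 = -30232 - 1*128 = -30232 - 128 = -30360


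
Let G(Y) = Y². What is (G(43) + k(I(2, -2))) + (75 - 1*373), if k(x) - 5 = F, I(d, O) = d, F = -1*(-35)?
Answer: 1591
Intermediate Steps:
F = 35
k(x) = 40 (k(x) = 5 + 35 = 40)
(G(43) + k(I(2, -2))) + (75 - 1*373) = (43² + 40) + (75 - 1*373) = (1849 + 40) + (75 - 373) = 1889 - 298 = 1591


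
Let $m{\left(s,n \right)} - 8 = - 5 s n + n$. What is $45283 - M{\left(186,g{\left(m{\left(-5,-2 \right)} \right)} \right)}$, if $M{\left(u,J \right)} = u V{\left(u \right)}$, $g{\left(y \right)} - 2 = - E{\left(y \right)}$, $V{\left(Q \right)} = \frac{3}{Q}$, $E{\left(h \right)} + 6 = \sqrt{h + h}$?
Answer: $45280$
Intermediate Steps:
$E{\left(h \right)} = -6 + \sqrt{2} \sqrt{h}$ ($E{\left(h \right)} = -6 + \sqrt{h + h} = -6 + \sqrt{2 h} = -6 + \sqrt{2} \sqrt{h}$)
$m{\left(s,n \right)} = 8 + n - 5 n s$ ($m{\left(s,n \right)} = 8 + \left(- 5 s n + n\right) = 8 - \left(- n + 5 n s\right) = 8 + n - 5 n s$)
$g{\left(y \right)} = 8 - \sqrt{2} \sqrt{y}$ ($g{\left(y \right)} = 2 - \left(-6 + \sqrt{2} \sqrt{y}\right) = 8 - \sqrt{2} \sqrt{y}$)
$M{\left(u,J \right)} = 3$ ($M{\left(u,J \right)} = u \frac{3}{u} = 3$)
$45283 - M{\left(186,g{\left(m{\left(-5,-2 \right)} \right)} \right)} = 45283 - 3 = 45280$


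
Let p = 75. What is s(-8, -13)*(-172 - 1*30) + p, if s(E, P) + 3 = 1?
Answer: 479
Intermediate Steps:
s(E, P) = -2 (s(E, P) = -3 + 1 = -2)
s(-8, -13)*(-172 - 1*30) + p = -2*(-172 - 1*30) + 75 = -2*(-172 - 30) + 75 = -2*(-202) + 75 = 404 + 75 = 479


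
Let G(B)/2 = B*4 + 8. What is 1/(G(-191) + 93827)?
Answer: 1/92315 ≈ 1.0832e-5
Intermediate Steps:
G(B) = 16 + 8*B (G(B) = 2*(B*4 + 8) = 2*(4*B + 8) = 2*(8 + 4*B) = 16 + 8*B)
1/(G(-191) + 93827) = 1/((16 + 8*(-191)) + 93827) = 1/((16 - 1528) + 93827) = 1/(-1512 + 93827) = 1/92315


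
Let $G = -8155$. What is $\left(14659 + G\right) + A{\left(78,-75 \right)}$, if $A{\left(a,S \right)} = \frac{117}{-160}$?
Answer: $\frac{1040523}{160} \approx 6503.3$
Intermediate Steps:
$A{\left(a,S \right)} = - \frac{117}{160}$ ($A{\left(a,S \right)} = 117 \left(- \frac{1}{160}\right) = - \frac{117}{160}$)
$\left(14659 + G\right) + A{\left(78,-75 \right)} = \left(14659 - 8155\right) - \frac{117}{160} = 6504 - \frac{117}{160} = \frac{1040523}{160}$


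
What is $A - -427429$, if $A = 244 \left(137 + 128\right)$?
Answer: $492089$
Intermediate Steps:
$A = 64660$ ($A = 244 \cdot 265 = 64660$)
$A - -427429 = 64660 - -427429 = 64660 + 427429 = 492089$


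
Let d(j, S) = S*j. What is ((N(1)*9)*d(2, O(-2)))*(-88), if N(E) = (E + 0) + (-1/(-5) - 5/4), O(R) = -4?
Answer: -1584/5 ≈ -316.80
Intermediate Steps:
N(E) = -21/20 + E (N(E) = E + (-1*(-1/5) - 5*1/4) = E + (1/5 - 5/4) = E - 21/20 = -21/20 + E)
((N(1)*9)*d(2, O(-2)))*(-88) = (((-21/20 + 1)*9)*(-4*2))*(-88) = (-1/20*9*(-8))*(-88) = -9/20*(-8)*(-88) = (18/5)*(-88) = -1584/5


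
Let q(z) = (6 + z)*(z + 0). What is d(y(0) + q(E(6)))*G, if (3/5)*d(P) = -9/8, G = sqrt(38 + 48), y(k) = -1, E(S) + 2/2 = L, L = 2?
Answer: -15*sqrt(86)/8 ≈ -17.388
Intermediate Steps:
E(S) = 1 (E(S) = -1 + 2 = 1)
q(z) = z*(6 + z) (q(z) = (6 + z)*z = z*(6 + z))
G = sqrt(86) ≈ 9.2736
d(P) = -15/8 (d(P) = 5*(-9/8)/3 = 5*(-9*1/8)/3 = (5/3)*(-9/8) = -15/8)
d(y(0) + q(E(6)))*G = -15*sqrt(86)/8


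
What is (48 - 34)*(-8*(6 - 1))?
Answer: -560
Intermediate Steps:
(48 - 34)*(-8*(6 - 1)) = 14*(-8*5) = 14*(-40) = -560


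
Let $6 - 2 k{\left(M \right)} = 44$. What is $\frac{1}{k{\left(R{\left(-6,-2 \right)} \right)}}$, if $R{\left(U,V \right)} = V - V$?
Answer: $- \frac{1}{19} \approx -0.052632$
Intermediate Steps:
$R{\left(U,V \right)} = 0$
$k{\left(M \right)} = -19$ ($k{\left(M \right)} = 3 - 22 = -19$)
$\frac{1}{k{\left(R{\left(-6,-2 \right)} \right)}} = \frac{1}{-19} = - \frac{1}{19}$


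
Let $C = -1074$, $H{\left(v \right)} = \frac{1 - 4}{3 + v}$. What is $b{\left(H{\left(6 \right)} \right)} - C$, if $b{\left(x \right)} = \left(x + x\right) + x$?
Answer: $1073$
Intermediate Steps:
$H{\left(v \right)} = - \frac{3}{3 + v}$
$b{\left(x \right)} = 3 x$ ($b{\left(x \right)} = 2 x + x = 3 x$)
$b{\left(H{\left(6 \right)} \right)} - C = 3 \left(- \frac{3}{3 + 6}\right) - -1074 = 3 \left(- \frac{3}{9}\right) + 1074 = 3 \left(\left(-3\right) \frac{1}{9}\right) + 1074 = 3 \left(- \frac{1}{3}\right) + 1074 = -1 + 1074 = 1073$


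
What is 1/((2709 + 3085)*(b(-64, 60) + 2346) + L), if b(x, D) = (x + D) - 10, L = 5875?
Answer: 1/13517483 ≈ 7.3978e-8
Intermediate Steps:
b(x, D) = -10 + D + x (b(x, D) = (D + x) - 10 = -10 + D + x)
1/((2709 + 3085)*(b(-64, 60) + 2346) + L) = 1/((2709 + 3085)*((-10 + 60 - 64) + 2346) + 5875) = 1/(5794*(-14 + 2346) + 5875) = 1/(5794*2332 + 5875) = 1/(13511608 + 5875) = 1/13517483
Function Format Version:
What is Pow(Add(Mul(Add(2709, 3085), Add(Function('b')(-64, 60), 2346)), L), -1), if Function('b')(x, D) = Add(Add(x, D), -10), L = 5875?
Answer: Rational(1, 13517483) ≈ 7.3978e-8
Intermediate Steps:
Function('b')(x, D) = Add(-10, D, x) (Function('b')(x, D) = Add(Add(D, x), -10) = Add(-10, D, x))
Pow(Add(Mul(Add(2709, 3085), Add(Function('b')(-64, 60), 2346)), L), -1) = Pow(Add(Mul(Add(2709, 3085), Add(Add(-10, 60, -64), 2346)), 5875), -1) = Pow(Add(Mul(5794, Add(-14, 2346)), 5875), -1) = Pow(Add(Mul(5794, 2332), 5875), -1) = Pow(Add(13511608, 5875), -1) = Pow(13517483, -1) = Rational(1, 13517483)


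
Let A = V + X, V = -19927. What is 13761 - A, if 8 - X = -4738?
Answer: 28942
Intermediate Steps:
X = 4746 (X = 8 - 1*(-4738) = 8 + 4738 = 4746)
A = -15181 (A = -19927 + 4746 = -15181)
13761 - A = 13761 - 1*(-15181) = 13761 + 15181 = 28942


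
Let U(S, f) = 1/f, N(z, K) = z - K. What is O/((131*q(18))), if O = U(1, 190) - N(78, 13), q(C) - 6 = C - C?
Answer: -12349/149340 ≈ -0.082690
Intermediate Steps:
q(C) = 6 (q(C) = 6 + (C - C) = 6 + 0 = 6)
O = -12349/190 (O = 1/190 - (78 - 1*13) = 1/190 - (78 - 13) = 1/190 - 1*65 = 1/190 - 65 = -12349/190 ≈ -64.995)
O/((131*q(18))) = -12349/(190*(131*6)) = -12349/190/786 = -12349/190*1/786 = -12349/149340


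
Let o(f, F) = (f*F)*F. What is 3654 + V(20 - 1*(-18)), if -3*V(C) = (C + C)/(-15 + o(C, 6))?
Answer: 14831510/4059 ≈ 3654.0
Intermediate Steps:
o(f, F) = f*F**2 (o(f, F) = (F*f)*F = f*F**2)
V(C) = -2*C/(3*(-15 + 36*C)) (V(C) = -(C + C)/(3*(-15 + C*6**2)) = -2*C/(3*(-15 + C*36)) = -2*C/(3*(-15 + 36*C)))
3654 + V(20 - 1*(-18)) = 3654 - 2*(20 - 1*(-18))/(-45 + 108*(20 - 1*(-18))) = 3654 - 2*(20 + 18)/(-45 + 108*(20 + 18)) = 3654 - 2*38/(-45 + 108*38) = 3654 - 2*38/(-45 + 4104) = 3654 - 2*38/4059 = 3654 - 2*38*1/4059 = 3654 - 76/4059 = 14831510/4059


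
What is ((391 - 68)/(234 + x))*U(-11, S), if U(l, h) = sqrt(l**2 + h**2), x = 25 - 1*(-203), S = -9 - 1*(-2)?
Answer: 323*sqrt(170)/462 ≈ 9.1156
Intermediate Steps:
S = -7 (S = -9 + 2 = -7)
x = 228 (x = 25 + 203 = 228)
U(l, h) = sqrt(h**2 + l**2)
((391 - 68)/(234 + x))*U(-11, S) = ((391 - 68)/(234 + 228))*sqrt((-7)**2 + (-11)**2) = (323/462)*sqrt(49 + 121) = (323*(1/462))*sqrt(170) = 323*sqrt(170)/462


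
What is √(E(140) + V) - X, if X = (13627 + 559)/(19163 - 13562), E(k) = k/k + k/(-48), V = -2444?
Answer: -14186/5601 + 7*I*√1797/6 ≈ -2.5328 + 49.456*I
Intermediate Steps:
E(k) = 1 - k/48 (E(k) = 1 + k*(-1/48) = 1 - k/48)
X = 14186/5601 ≈ 2.5328
√(E(140) + V) - X = √((1 - 1/48*140) - 2444) - 1*14186/5601 = √((1 - 35/12) - 2444) - 14186/5601 = √(-23/12 - 2444) - 14186/5601 = √(-29351/12) - 14186/5601 = 7*I*√1797/6 - 14186/5601 = -14186/5601 + 7*I*√1797/6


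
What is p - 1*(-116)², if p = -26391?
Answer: -39847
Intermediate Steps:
p - 1*(-116)² = -26391 - 1*(-116)² = -26391 - 1*13456 = -26391 - 13456 = -39847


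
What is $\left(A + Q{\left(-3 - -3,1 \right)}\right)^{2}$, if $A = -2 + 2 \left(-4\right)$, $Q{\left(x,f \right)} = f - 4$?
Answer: $169$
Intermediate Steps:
$Q{\left(x,f \right)} = -4 + f$
$A = -10$ ($A = -2 - 8 = -10$)
$\left(A + Q{\left(-3 - -3,1 \right)}\right)^{2} = \left(-10 + \left(-4 + 1\right)\right)^{2} = \left(-10 - 3\right)^{2} = \left(-13\right)^{2} = 169$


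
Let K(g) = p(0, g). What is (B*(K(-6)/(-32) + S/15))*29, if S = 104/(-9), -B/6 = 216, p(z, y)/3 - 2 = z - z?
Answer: 180003/5 ≈ 36001.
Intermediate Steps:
p(z, y) = 6 (p(z, y) = 6 + 3*(z - z) = 6 + 3*0 = 6 + 0 = 6)
K(g) = 6
B = -1296 (B = -6*216 = -1296)
S = -104/9 (S = 104*(-1/9) = -104/9 ≈ -11.556)
(B*(K(-6)/(-32) + S/15))*29 = -1296*(6/(-32) - 104/9/15)*29 = -1296*(6*(-1/32) - 104/9*1/15)*29 = -1296*(-3/16 - 104/135)*29 = -1296*(-2069/2160)*29 = (6207/5)*29 = 180003/5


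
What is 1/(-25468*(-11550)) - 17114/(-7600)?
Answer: 1573179851/698619075 ≈ 2.2518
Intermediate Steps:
1/(-25468*(-11550)) - 17114/(-7600) = -1/25468*(-1/11550) - 17114*(-1/7600) = 1/294155400 + 8557/3800 = 1573179851/698619075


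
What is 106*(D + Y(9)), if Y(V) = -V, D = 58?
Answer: 5194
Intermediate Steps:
106*(D + Y(9)) = 106*(58 - 1*9) = 106*(58 - 9) = 106*49 = 5194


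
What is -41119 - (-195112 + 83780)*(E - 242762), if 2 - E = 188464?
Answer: -48009071487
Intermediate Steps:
E = -188462 (E = 2 - 1*188464 = 2 - 188464 = -188462)
-41119 - (-195112 + 83780)*(E - 242762) = -41119 - (-195112 + 83780)*(-188462 - 242762) = -41119 - (-111332)*(-431224) = -41119 - 1*48009030368 = -41119 - 48009030368 = -48009071487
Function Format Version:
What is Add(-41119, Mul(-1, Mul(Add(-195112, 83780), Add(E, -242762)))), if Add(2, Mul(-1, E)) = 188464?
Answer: -48009071487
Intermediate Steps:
E = -188462 (E = Add(2, Mul(-1, 188464)) = Add(2, -188464) = -188462)
Add(-41119, Mul(-1, Mul(Add(-195112, 83780), Add(E, -242762)))) = Add(-41119, Mul(-1, Mul(Add(-195112, 83780), Add(-188462, -242762)))) = Add(-41119, Mul(-1, Mul(-111332, -431224))) = Add(-41119, Mul(-1, 48009030368)) = Add(-41119, -48009030368) = -48009071487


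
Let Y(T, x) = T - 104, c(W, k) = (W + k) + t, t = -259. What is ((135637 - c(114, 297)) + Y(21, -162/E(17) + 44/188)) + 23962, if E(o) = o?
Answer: 159364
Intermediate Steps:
c(W, k) = -259 + W + k (c(W, k) = (W + k) - 259 = -259 + W + k)
Y(T, x) = -104 + T
((135637 - c(114, 297)) + Y(21, -162/E(17) + 44/188)) + 23962 = ((135637 - (-259 + 114 + 297)) + (-104 + 21)) + 23962 = ((135637 - 1*152) - 83) + 23962 = ((135637 - 152) - 83) + 23962 = (135485 - 83) + 23962 = 135402 + 23962 = 159364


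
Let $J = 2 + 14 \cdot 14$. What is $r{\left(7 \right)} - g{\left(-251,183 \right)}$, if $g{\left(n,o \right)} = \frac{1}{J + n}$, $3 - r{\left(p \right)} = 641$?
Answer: $- \frac{33813}{53} \approx -637.98$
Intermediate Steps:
$J = 198$ ($J = 2 + 196 = 198$)
$r{\left(p \right)} = -638$ ($r{\left(p \right)} = 3 - 641 = -638$)
$g{\left(n,o \right)} = \frac{1}{198 + n}$
$r{\left(7 \right)} - g{\left(-251,183 \right)} = -638 - \frac{1}{198 - 251} = -638 - \frac{1}{-53} = -638 - - \frac{1}{53} = -638 + \frac{1}{53} = - \frac{33813}{53}$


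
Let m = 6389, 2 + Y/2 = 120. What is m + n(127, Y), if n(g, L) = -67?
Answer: 6322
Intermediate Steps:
Y = 236 (Y = -4 + 2*120 = -4 + 240 = 236)
m + n(127, Y) = 6389 - 67 = 6322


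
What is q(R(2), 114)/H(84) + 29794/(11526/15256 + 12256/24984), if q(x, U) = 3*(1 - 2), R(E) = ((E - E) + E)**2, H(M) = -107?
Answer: 75944402389587/3176182115 ≈ 23911.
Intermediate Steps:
R(E) = E**2 (R(E) = (0 + E)**2 = E**2)
q(x, U) = -3 (q(x, U) = 3*(-1) = -3)
q(R(2), 114)/H(84) + 29794/(11526/15256 + 12256/24984) = -3/(-107) + 29794/(11526/15256 + 12256/24984) = -3*(-1/107) + 29794/(11526*(1/15256) + 12256*(1/24984)) = 3/107 + 29794/(5763/7628 + 1532/3123) = 3/107 + 29794/(29683945/23822244) = 3/107 + 29794*(23822244/29683945) = 3/107 + 709759937736/29683945 = 75944402389587/3176182115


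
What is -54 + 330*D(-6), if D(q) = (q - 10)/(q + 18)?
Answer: -494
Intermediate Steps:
D(q) = (-10 + q)/(18 + q)
-54 + 330*D(-6) = -54 + 330*((-10 - 6)/(18 - 6)) = -54 + 330*(-16/12) = -54 + 330*((1/12)*(-16)) = -54 + 330*(-4/3) = -54 - 440 = -494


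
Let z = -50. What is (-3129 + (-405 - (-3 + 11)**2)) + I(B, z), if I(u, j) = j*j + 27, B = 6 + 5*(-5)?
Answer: -1071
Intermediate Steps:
B = -19 (B = 6 - 25 = -19)
I(u, j) = 27 + j**2 (I(u, j) = j**2 + 27 = 27 + j**2)
(-3129 + (-405 - (-3 + 11)**2)) + I(B, z) = (-3129 + (-405 - (-3 + 11)**2)) + (27 + (-50)**2) = (-3129 + (-405 - 1*8**2)) + (27 + 2500) = (-3129 + (-405 - 1*64)) + 2527 = (-3129 + (-405 - 64)) + 2527 = (-3129 - 469) + 2527 = -3598 + 2527 = -1071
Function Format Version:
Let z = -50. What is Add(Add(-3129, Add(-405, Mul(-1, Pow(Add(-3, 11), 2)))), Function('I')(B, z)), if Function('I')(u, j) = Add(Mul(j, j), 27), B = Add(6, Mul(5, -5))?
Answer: -1071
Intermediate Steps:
B = -19 (B = Add(6, -25) = -19)
Function('I')(u, j) = Add(27, Pow(j, 2)) (Function('I')(u, j) = Add(Pow(j, 2), 27) = Add(27, Pow(j, 2)))
Add(Add(-3129, Add(-405, Mul(-1, Pow(Add(-3, 11), 2)))), Function('I')(B, z)) = Add(Add(-3129, Add(-405, Mul(-1, Pow(Add(-3, 11), 2)))), Add(27, Pow(-50, 2))) = Add(Add(-3129, Add(-405, Mul(-1, Pow(8, 2)))), Add(27, 2500)) = Add(Add(-3129, Add(-405, Mul(-1, 64))), 2527) = Add(Add(-3129, Add(-405, -64)), 2527) = Add(Add(-3129, -469), 2527) = Add(-3598, 2527) = -1071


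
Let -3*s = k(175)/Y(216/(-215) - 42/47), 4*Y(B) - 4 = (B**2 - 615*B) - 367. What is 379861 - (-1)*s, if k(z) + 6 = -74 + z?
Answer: 94026526841171017/247528874097 ≈ 3.7986e+5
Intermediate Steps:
k(z) = -80 + z (k(z) = -6 + (-74 + z) = -80 + z)
Y(B) = -363/4 - 615*B/4 + B**2/4 (Y(B) = 1 + ((B**2 - 615*B) - 367)/4 = 1 + (-367 + B**2 - 615*B)/4 = 1 + (-367/4 - 615*B/4 + B**2/4) = -363/4 - 615*B/4 + B**2/4)
s = -38802189500/247528874097 (s = -(-80 + 175)/(3*(-363/4 - 615*(216/(-215) - 42/47)/4 + (216/(-215) - 42/47)**2/4)) = -95/(3*(-363/4 - 615*(216*(-1/215) - 42*1/47)/4 + (216*(-1/215) - 42*1/47)**2/4)) = -95/(3*(-363/4 - 615*(-216/215 - 42/47)/4 + (-216/215 - 42/47)**2/4)) = -95/(3*(-363/4 - 615/4*(-19182/10105) + (-19182/10105)**2/4)) = -95/(3*(-363/4 + 1179693/4042 + (1/4)*(367949124/102111025))) = -95/(3*(-363/4 + 1179693/4042 + 91987281/102111025)) = -95/(3*82509624699/408444100) = -95*408444100/(3*82509624699) = -1/3*38802189500/82509624699 = -38802189500/247528874097 ≈ -0.15676)
379861 - (-1)*s = 379861 - (-1)*(-38802189500)/247528874097 = 379861 - 1*38802189500/247528874097 = 379861 - 38802189500/247528874097 = 94026526841171017/247528874097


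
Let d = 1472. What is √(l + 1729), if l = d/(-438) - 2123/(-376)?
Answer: √2934760272522/41172 ≈ 41.609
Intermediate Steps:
l = 188201/82344 (l = 1472/(-438) - 2123/(-376) = 1472*(-1/438) - 2123*(-1/376) = -736/219 + 2123/376 = 188201/82344 ≈ 2.2855)
√(l + 1729) = √(188201/82344 + 1729) = √(142560977/82344) = √2934760272522/41172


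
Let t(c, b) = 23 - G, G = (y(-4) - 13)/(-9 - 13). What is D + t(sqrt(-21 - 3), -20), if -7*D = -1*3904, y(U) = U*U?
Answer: 89451/154 ≈ 580.85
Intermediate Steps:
y(U) = U**2
D = 3904/7 (D = -(-1)*3904/7 = -1/7*(-3904) = 3904/7 ≈ 557.71)
G = -3/22 (G = ((-4)**2 - 13)/(-9 - 13) = (16 - 13)/(-22) = 3*(-1/22) = -3/22 ≈ -0.13636)
t(c, b) = 509/22 (t(c, b) = 23 - 1*(-3/22) = 23 + 3/22 = 509/22)
D + t(sqrt(-21 - 3), -20) = 3904/7 + 509/22 = 89451/154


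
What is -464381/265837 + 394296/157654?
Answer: 2257638827/2993590457 ≈ 0.75416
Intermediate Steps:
-464381/265837 + 394296/157654 = -464381*1/265837 + 394296*(1/157654) = -464381/265837 + 28164/11261 = 2257638827/2993590457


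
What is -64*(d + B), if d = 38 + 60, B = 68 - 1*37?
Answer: -8256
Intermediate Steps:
B = 31 (B = 68 - 37 = 31)
d = 98
-64*(d + B) = -64*(98 + 31) = -64*129 = -8256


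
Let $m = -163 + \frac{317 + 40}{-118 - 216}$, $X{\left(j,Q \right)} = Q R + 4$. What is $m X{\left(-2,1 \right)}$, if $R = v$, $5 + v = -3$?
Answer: $\frac{109598}{167} \approx 656.28$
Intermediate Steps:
$v = -8$ ($v = -5 - 3 = -8$)
$R = -8$
$X{\left(j,Q \right)} = 4 - 8 Q$ ($X{\left(j,Q \right)} = Q \left(-8\right) + 4 = - 8 Q + 4 = 4 - 8 Q$)
$m = - \frac{54799}{334}$ ($m = -163 + \frac{357}{-334} = -163 + 357 \left(- \frac{1}{334}\right) = -163 - \frac{357}{334} = - \frac{54799}{334} \approx -164.07$)
$m X{\left(-2,1 \right)} = - \frac{54799 \left(4 - 8\right)}{334} = \left(- \frac{54799}{334}\right) \left(-4\right) = \frac{109598}{167}$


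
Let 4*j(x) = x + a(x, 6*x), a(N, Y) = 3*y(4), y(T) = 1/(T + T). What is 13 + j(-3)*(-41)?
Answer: 1277/32 ≈ 39.906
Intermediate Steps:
y(T) = 1/(2*T)
a(N, Y) = 3/8 (a(N, Y) = 3*((½)/4) = 3*((½)*(¼)) = 3*(⅛) = 3/8)
j(x) = 3/32 + x/4 (j(x) = (x + 3/8)/4 = (3/8 + x)/4 = 3/32 + x/4)
13 + j(-3)*(-41) = 13 + (3/32 + (¼)*(-3))*(-41) = 13 + (3/32 - ¾)*(-41) = 13 - 21/32*(-41) = 13 + 861/32 = 1277/32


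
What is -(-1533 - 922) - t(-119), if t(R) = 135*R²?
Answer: -1909280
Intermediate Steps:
-(-1533 - 922) - t(-119) = -(-1533 - 922) - 135*(-119)² = -1*(-2455) - 135*14161 = 2455 - 1*1911735 = 2455 - 1911735 = -1909280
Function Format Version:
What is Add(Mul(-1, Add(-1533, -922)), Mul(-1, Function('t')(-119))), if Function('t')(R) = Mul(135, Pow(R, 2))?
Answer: -1909280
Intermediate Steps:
Add(Mul(-1, Add(-1533, -922)), Mul(-1, Function('t')(-119))) = Add(Mul(-1, Add(-1533, -922)), Mul(-1, Mul(135, Pow(-119, 2)))) = Add(Mul(-1, -2455), Mul(-1, Mul(135, 14161))) = Add(2455, Mul(-1, 1911735)) = Add(2455, -1911735) = -1909280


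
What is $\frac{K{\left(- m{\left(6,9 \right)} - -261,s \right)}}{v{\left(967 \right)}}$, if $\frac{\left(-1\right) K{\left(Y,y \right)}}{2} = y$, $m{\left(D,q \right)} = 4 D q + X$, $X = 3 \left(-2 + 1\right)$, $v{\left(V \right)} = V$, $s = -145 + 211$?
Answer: $- \frac{132}{967} \approx -0.1365$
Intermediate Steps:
$s = 66$
$X = -3$ ($X = 3 \left(-1\right) = -3$)
$m{\left(D,q \right)} = -3 + 4 D q$ ($m{\left(D,q \right)} = 4 D q - 3 = -3 + 4 D q$)
$K{\left(Y,y \right)} = - 2 y$
$\frac{K{\left(- m{\left(6,9 \right)} - -261,s \right)}}{v{\left(967 \right)}} = \frac{\left(-2\right) 66}{967} = \left(-132\right) \frac{1}{967} = - \frac{132}{967}$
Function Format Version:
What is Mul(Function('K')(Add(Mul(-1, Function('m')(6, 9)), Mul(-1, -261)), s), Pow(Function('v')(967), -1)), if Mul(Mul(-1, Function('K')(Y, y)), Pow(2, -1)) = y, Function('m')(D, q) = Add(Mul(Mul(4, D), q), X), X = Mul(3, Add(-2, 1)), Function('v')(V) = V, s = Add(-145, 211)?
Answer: Rational(-132, 967) ≈ -0.13650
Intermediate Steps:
s = 66
X = -3 (X = Mul(3, -1) = -3)
Function('m')(D, q) = Add(-3, Mul(4, D, q)) (Function('m')(D, q) = Add(Mul(Mul(4, D), q), -3) = Add(Mul(4, D, q), -3) = Add(-3, Mul(4, D, q)))
Function('K')(Y, y) = Mul(-2, y)
Mul(Function('K')(Add(Mul(-1, Function('m')(6, 9)), Mul(-1, -261)), s), Pow(Function('v')(967), -1)) = Mul(Mul(-2, 66), Pow(967, -1)) = Mul(-132, Rational(1, 967)) = Rational(-132, 967)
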